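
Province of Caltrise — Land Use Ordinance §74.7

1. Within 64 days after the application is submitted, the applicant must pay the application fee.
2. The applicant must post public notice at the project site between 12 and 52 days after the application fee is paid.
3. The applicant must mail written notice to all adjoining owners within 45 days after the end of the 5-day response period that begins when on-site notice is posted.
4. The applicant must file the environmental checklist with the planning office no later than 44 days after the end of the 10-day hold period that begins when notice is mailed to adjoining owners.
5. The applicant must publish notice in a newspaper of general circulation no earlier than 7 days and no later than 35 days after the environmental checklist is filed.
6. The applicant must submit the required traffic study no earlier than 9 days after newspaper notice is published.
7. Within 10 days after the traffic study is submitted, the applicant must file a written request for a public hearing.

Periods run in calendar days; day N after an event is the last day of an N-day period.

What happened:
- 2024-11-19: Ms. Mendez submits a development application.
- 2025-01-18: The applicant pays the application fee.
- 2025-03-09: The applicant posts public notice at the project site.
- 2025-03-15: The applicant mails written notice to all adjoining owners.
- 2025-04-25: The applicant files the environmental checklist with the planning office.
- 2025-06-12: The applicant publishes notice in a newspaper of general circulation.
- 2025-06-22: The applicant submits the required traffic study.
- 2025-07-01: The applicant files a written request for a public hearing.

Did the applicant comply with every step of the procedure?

Step 1: 64 days after 2024-11-19 (when the application is submitted) is 2025-01-22; done 2025-01-18 — timely.
Step 2: the window is 12–52 days after 2025-01-18 (when the application fee is paid), so 2025-01-30 through 2025-03-11; 2025-03-09 falls inside that range.
Step 3: 45 days after 2025-03-14 (end of the 5-day response period, which began when on-site notice is posted on 2025-03-09) is 2025-04-28; completed 2025-03-15, before the deadline.
Step 4: 44 days after 2025-03-25 (end of the 10-day hold period, which began when notice is mailed to adjoining owners on 2025-03-15) is 2025-05-08; 2025-04-25 is within that limit.
Step 5: the window is 7–35 days after 2025-04-25 (when the environmental checklist is filed), so 2025-05-02 through 2025-05-30; 2025-06-12 is 13 days past the end of the window.

No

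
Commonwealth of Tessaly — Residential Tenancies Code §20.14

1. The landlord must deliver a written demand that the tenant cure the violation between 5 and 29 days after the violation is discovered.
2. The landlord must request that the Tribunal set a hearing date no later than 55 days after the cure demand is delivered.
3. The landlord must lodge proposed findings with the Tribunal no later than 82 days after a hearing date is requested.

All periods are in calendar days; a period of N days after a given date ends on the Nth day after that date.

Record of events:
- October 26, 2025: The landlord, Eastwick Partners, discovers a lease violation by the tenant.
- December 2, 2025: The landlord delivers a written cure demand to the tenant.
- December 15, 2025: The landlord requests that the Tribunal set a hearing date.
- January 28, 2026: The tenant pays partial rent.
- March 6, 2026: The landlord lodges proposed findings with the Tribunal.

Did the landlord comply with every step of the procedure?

No

Step 1: the window is 5–29 days after October 26, 2025 (when the violation is discovered), so October 31, 2025 through November 24, 2025; December 2, 2025 is 8 days past the end of the window.
The procedure was therefore not followed at step 1.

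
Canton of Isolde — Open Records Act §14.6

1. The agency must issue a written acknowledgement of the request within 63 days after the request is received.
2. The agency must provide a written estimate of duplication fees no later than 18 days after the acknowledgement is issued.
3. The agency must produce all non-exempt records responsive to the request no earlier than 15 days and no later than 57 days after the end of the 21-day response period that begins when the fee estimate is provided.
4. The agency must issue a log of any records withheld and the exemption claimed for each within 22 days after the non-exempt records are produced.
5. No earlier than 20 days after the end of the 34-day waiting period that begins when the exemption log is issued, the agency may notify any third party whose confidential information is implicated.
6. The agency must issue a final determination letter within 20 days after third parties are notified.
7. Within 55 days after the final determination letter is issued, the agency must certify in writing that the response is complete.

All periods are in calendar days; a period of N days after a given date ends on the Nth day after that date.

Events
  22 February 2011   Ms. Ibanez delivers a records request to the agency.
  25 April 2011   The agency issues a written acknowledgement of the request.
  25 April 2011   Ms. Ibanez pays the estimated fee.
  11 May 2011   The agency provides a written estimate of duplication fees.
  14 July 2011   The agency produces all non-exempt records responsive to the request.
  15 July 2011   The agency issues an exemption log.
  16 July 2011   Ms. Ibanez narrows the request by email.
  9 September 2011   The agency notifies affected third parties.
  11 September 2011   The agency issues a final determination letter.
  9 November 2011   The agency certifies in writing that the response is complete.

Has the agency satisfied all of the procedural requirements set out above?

(1) due by 22 February 2011 + 63 days = 26 April 2011; done 25 April 2011 — timely.
(2) due by 25 April 2011 + 18 days = 13 May 2011; done 11 May 2011 — timely.
(3) the permitted window runs from 1 June 2011 + 15 = 16 June 2011 to 1 June 2011 + 57 = 28 July 2011; done 14 July 2011 — within the window.
(4) due by 14 July 2011 + 22 days = 5 August 2011; done 15 July 2011 — timely.
(5) permitted from 18 August 2011 + 20 days = 7 September 2011 onward; 9 September 2011 is on or after that date.
(6) due by 9 September 2011 + 20 days = 29 September 2011; done 11 September 2011 — timely.
(7) due by 11 September 2011 + 55 days = 5 November 2011; done 9 November 2011 — 4 days late.

No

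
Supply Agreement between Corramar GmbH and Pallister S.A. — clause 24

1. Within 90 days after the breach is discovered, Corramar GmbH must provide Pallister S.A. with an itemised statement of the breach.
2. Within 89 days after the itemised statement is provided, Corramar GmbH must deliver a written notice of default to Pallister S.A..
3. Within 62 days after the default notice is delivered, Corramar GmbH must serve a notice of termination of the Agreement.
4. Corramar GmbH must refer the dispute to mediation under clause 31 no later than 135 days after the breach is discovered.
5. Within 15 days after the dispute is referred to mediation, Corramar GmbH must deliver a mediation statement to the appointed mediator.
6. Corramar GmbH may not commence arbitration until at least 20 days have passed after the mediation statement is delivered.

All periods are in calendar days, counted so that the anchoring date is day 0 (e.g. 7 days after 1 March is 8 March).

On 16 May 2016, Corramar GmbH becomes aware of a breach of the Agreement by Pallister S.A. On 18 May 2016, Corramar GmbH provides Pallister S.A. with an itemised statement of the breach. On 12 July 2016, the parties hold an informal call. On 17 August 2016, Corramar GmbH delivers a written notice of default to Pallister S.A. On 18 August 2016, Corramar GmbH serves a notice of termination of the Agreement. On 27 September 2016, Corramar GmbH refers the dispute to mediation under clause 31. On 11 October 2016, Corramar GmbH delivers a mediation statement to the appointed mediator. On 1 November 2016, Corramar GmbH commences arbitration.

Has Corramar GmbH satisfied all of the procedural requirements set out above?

Step 1: 90 days after 16 May 2016 (when the breach is discovered) is 14 August 2016; completed 18 May 2016, before the deadline.
Step 2: 89 days after 18 May 2016 (when the itemised statement is provided) is 15 August 2016; done 17 August 2016 — 2 days late.

No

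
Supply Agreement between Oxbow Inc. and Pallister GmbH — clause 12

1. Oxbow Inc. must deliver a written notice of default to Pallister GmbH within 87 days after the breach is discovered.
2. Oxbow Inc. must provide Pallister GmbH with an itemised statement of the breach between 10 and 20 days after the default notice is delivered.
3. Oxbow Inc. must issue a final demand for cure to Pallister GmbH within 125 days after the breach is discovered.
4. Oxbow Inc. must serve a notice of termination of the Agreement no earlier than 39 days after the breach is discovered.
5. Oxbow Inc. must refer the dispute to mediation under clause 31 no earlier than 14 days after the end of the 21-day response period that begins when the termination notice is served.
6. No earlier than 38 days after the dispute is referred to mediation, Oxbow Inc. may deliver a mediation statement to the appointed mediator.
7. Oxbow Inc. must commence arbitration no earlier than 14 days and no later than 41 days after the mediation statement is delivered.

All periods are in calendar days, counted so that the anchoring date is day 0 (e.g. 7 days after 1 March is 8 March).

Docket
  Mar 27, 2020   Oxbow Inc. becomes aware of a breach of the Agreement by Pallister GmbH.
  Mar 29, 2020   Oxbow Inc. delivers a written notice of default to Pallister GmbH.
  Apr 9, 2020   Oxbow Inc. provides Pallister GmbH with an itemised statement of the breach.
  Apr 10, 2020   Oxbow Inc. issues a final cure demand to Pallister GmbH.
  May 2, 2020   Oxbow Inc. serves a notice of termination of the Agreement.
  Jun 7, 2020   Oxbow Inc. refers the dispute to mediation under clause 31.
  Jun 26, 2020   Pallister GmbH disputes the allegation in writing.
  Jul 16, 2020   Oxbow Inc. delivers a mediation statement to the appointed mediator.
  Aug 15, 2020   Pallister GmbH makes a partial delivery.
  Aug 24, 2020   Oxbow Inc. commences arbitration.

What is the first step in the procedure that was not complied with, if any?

Step 4

Step 1: 87 days after Mar 27, 2020 (when the breach is discovered) is Jun 22, 2020; done Mar 29, 2020 — timely.
Step 2: the window is 10–20 days after Mar 29, 2020 (when the default notice is delivered), so Apr 8, 2020 through Apr 18, 2020; done Apr 9, 2020 — within the window.
Step 3: 125 days after Mar 27, 2020 (when the breach is discovered) is Jul 30, 2020; completed Apr 10, 2020, before the deadline.
Step 4: the earliest permitted date is 39 days after Mar 27, 2020 (when the breach is discovered), i.e. May 5, 2020; done May 2, 2020 — 3 days too early.
No need to go further; step 4 was not satisfied.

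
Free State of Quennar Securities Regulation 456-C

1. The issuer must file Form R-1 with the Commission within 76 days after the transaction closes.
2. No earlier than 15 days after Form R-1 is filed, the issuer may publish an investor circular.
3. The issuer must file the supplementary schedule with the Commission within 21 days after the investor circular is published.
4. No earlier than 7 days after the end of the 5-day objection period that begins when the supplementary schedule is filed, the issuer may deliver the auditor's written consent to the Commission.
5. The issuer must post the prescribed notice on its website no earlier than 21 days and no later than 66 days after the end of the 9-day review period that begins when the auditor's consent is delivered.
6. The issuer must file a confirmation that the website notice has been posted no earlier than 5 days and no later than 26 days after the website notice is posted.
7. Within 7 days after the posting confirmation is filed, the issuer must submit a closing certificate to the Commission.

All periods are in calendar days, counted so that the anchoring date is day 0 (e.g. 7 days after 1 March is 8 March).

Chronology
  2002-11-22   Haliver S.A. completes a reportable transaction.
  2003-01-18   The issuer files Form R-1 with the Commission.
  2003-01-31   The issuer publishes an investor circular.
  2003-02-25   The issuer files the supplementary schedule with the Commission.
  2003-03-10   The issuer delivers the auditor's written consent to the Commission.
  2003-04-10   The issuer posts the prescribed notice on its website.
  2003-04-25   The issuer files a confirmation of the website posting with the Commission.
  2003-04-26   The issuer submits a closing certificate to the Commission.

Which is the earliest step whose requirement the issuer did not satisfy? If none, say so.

Step 2

(1) due by 2002-11-22 + 76 days = 2003-02-06; completed 2003-01-18, before the deadline.
(2) permitted from 2003-01-18 + 15 days = 2003-02-02 onward; acted on 2003-01-31, 2 days prematurely.
Later steps need not be reached.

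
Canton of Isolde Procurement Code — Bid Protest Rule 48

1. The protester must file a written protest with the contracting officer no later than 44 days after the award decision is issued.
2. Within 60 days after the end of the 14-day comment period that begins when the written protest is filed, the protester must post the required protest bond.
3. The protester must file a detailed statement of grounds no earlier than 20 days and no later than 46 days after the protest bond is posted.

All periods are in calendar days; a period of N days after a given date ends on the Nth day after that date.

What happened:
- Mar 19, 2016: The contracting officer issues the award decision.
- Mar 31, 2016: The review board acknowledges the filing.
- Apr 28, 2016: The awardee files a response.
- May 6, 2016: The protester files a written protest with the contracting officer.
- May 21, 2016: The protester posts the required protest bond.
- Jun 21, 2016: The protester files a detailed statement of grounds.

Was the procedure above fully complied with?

No

Step 1: 44 days after Mar 19, 2016 (when the award decision is issued) is May 2, 2016; May 6, 2016 misses that deadline by 4 days.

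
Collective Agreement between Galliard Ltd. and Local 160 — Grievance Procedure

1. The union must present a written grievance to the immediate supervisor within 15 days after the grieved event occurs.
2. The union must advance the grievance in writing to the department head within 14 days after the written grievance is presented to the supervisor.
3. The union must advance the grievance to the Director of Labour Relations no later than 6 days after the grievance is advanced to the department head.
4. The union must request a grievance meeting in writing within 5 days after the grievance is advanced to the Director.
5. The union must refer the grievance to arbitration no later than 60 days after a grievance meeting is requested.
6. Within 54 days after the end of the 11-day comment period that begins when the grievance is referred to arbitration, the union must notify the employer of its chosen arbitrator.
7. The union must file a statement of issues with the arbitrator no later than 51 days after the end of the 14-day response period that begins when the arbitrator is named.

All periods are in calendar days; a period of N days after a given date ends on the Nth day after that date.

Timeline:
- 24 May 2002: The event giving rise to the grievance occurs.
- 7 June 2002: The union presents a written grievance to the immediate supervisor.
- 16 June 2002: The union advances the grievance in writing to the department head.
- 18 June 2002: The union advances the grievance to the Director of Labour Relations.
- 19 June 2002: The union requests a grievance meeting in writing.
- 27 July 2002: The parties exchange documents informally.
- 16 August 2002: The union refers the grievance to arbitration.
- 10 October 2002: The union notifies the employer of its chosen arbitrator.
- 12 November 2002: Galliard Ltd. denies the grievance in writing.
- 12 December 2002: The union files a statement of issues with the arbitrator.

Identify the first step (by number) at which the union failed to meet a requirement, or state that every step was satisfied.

Step 1: 15 days after 24 May 2002 (when the grieved event occurs) is 8 June 2002; done 7 June 2002 — timely.
Step 2: 14 days after 7 June 2002 (when the written grievance is presented to the supervisor) is 21 June 2002; completed 16 June 2002, before the deadline.
Step 3: 6 days after 16 June 2002 (when the grievance is advanced to the department head) is 22 June 2002; 18 June 2002 is within that limit.
Step 4: 5 days after 18 June 2002 (when the grievance is advanced to the Director) is 23 June 2002; completed 19 June 2002, before the deadline.
Step 5: 60 days after 19 June 2002 (when a grievance meeting is requested) is 18 August 2002; done 16 August 2002 — timely.
Step 6: 54 days after 27 August 2002 (end of the 11-day comment period, which began when the grievance is referred to arbitration on 16 August 2002) is 20 October 2002; completed 10 October 2002, before the deadline.
Step 7: 51 days after 24 October 2002 (end of the 14-day response period, which began when the arbitrator is named on 10 October 2002) is 14 December 2002; completed 12 December 2002, before the deadline.

None — every step was satisfied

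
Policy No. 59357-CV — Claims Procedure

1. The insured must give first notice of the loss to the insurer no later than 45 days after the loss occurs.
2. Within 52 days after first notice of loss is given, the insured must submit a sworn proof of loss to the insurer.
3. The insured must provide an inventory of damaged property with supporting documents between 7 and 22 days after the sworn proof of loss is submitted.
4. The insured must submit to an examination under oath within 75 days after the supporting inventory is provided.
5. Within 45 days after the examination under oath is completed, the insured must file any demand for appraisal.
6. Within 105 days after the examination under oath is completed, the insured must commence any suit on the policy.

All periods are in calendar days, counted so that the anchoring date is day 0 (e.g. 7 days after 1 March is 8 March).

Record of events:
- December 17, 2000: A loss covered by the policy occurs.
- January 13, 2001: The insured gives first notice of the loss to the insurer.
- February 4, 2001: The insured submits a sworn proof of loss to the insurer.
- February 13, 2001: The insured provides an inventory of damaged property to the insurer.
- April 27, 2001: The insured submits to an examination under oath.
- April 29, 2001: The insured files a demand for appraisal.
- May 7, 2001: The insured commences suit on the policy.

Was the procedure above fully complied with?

Yes

(1) due by December 17, 2000 + 45 days = January 31, 2001; completed January 13, 2001, before the deadline.
(2) due by January 13, 2001 + 52 days = March 6, 2001; completed February 4, 2001, before the deadline.
(3) the permitted window runs from February 4, 2001 + 7 = February 11, 2001 to February 4, 2001 + 22 = February 26, 2001; done February 13, 2001, which is between those dates.
(4) due by February 13, 2001 + 75 days = April 29, 2001; completed April 27, 2001, before the deadline.
(5) due by April 27, 2001 + 45 days = June 11, 2001; completed April 29, 2001, before the deadline.
(6) due by April 27, 2001 + 105 days = August 10, 2001; done May 7, 2001 — timely.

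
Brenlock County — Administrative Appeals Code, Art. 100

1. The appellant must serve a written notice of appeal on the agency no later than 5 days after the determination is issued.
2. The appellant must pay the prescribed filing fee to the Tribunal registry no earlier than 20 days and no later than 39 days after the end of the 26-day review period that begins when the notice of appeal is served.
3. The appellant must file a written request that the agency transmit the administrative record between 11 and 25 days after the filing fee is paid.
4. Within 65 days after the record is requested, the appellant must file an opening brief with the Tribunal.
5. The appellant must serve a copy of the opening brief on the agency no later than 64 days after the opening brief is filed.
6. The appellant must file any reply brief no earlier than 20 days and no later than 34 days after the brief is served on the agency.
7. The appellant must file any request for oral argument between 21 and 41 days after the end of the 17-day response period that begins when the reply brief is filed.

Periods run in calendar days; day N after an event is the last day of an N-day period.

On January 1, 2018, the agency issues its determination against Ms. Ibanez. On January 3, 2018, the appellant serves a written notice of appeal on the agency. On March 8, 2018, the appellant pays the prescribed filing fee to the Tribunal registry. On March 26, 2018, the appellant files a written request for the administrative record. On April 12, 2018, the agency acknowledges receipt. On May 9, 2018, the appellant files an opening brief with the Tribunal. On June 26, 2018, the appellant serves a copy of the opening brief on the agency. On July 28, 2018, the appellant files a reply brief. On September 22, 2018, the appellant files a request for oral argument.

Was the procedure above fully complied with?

Step 1 — counting 5 days from January 1, 2018 (when the determination is issued) gives a deadline of January 6, 2018; completed January 3, 2018, before the deadline.
Step 2 — 20 and 39 days from January 29, 2018 (end of the 26-day review period, which began when the notice of appeal is served on January 3, 2018) are February 18, 2018 and March 9, 2018 respectively; March 8, 2018 falls inside that range.
Step 3 — 11 and 25 days from March 8, 2018 (when the filing fee is paid) are March 19, 2018 and April 2, 2018 respectively; done March 26, 2018, which is between those dates.
Step 4 — counting 65 days from March 26, 2018 (when the record is requested) gives a deadline of May 30, 2018; completed May 9, 2018, before the deadline.
Step 5 — counting 64 days from May 9, 2018 (when the opening brief is filed) gives a deadline of July 12, 2018; done June 26, 2018 — timely.
Step 6 — 20 and 34 days from June 26, 2018 (when the brief is served on the agency) are July 16, 2018 and July 30, 2018 respectively; July 28, 2018 falls inside that range.
Step 7 — 21 and 41 days from August 14, 2018 (end of the 17-day response period, which began when the reply brief is filed on July 28, 2018) are September 4, 2018 and September 24, 2018 respectively; done September 22, 2018, which is between those dates.

Yes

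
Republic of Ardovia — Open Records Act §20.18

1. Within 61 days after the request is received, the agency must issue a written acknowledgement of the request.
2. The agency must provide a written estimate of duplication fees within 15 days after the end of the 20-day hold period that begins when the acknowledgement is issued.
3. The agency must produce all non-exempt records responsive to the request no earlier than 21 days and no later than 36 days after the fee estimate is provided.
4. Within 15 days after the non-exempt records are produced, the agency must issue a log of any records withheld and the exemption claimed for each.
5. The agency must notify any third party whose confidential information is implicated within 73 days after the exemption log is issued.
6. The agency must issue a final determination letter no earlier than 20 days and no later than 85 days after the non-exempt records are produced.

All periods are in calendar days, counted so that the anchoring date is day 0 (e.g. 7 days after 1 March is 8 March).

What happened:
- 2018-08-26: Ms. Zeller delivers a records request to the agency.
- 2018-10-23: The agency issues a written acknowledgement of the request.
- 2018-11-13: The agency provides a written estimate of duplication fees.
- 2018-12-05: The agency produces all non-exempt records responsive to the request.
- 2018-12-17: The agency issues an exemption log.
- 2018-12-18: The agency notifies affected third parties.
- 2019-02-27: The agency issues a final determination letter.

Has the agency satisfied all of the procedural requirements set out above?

(1) due by 2018-08-26 + 61 days = 2018-10-26; done 2018-10-23 — timely.
(2) due by 2018-11-12 + 15 days = 2018-11-27; completed 2018-11-13, before the deadline.
(3) the permitted window runs from 2018-11-13 + 21 = 2018-12-04 to 2018-11-13 + 36 = 2018-12-19; done 2018-12-05, which is between those dates.
(4) due by 2018-12-05 + 15 days = 2018-12-20; completed 2018-12-17, before the deadline.
(5) due by 2018-12-17 + 73 days = 2019-02-28; 2018-12-18 is within that limit.
(6) the permitted window runs from 2018-12-05 + 20 = 2018-12-25 to 2018-12-05 + 85 = 2019-02-28; done 2019-02-27, which is between those dates.

Yes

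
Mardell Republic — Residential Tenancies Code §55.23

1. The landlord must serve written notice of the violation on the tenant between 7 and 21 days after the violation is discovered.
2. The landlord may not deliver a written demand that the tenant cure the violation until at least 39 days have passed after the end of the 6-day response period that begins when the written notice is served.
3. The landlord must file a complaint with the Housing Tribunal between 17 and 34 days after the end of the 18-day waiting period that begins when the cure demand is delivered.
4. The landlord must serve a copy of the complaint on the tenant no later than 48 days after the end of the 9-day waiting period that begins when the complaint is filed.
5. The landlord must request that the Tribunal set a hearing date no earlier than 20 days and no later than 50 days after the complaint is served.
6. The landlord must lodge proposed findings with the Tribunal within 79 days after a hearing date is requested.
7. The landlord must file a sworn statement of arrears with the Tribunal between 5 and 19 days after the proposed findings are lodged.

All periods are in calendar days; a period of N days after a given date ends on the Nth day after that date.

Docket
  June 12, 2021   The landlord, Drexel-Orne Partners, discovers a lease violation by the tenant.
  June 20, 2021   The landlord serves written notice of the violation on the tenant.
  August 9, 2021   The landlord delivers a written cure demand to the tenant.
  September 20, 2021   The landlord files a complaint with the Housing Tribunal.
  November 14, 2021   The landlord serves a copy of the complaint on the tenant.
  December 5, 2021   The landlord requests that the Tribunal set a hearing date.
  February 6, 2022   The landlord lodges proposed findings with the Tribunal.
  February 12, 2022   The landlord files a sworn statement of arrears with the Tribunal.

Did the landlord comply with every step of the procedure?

Step 1 — 7 and 21 days from June 12, 2021 (when the violation is discovered) are June 19, 2021 and July 3, 2021 respectively; done June 20, 2021 — within the window.
Step 2 — must wait 39 days from June 26, 2021 (end of the 6-day response period, which began when the written notice is served on June 20, 2021), so not before August 4, 2021; done August 9, 2021, after the minimum wait.
Step 3 — 17 and 34 days from August 27, 2021 (end of the 18-day waiting period, which began when the cure demand is delivered on August 9, 2021) are September 13, 2021 and September 30, 2021 respectively; September 20, 2021 falls inside that range.
Step 4 — counting 48 days from September 29, 2021 (end of the 9-day waiting period, which began when the complaint is filed on September 20, 2021) gives a deadline of November 16, 2021; completed November 14, 2021, before the deadline.
Step 5 — 20 and 50 days from November 14, 2021 (when the complaint is served) are December 4, 2021 and January 3, 2022 respectively; done December 5, 2021 — within the window.
Step 6 — counting 79 days from December 5, 2021 (when a hearing date is requested) gives a deadline of February 22, 2022; done February 6, 2022 — timely.
Step 7 — 5 and 19 days from February 6, 2022 (when the proposed findings are lodged) are February 11, 2022 and February 25, 2022 respectively; done February 12, 2022 — within the window.

Yes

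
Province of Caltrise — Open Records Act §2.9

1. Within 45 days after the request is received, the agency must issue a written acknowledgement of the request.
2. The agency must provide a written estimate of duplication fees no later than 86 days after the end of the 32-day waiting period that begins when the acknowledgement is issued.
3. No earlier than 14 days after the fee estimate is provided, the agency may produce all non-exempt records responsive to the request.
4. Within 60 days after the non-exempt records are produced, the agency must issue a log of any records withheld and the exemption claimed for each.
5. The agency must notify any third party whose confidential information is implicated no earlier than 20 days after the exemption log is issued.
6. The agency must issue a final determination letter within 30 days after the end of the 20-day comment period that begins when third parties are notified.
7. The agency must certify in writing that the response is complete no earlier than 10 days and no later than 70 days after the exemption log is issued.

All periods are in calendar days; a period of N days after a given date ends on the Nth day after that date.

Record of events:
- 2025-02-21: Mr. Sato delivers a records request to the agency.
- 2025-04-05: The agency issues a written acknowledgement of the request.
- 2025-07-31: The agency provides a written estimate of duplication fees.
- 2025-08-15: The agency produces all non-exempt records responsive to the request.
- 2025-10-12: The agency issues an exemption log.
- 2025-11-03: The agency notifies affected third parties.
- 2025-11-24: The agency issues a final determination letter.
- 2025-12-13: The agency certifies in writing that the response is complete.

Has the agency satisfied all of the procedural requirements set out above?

Yes

(1) due by 2025-02-21 + 45 days = 2025-04-07; 2025-04-05 is within that limit.
(2) due by 2025-05-07 + 86 days = 2025-08-01; 2025-07-31 is within that limit.
(3) permitted from 2025-07-31 + 14 days = 2025-08-14 onward; done 2025-08-15, after the minimum wait.
(4) due by 2025-08-15 + 60 days = 2025-10-14; completed 2025-10-12, before the deadline.
(5) permitted from 2025-10-12 + 20 days = 2025-11-01 onward; done 2025-11-03 — permitted.
(6) due by 2025-11-23 + 30 days = 2025-12-23; completed 2025-11-24, before the deadline.
(7) the permitted window runs from 2025-10-12 + 10 = 2025-10-22 to 2025-10-12 + 70 = 2025-12-21; done 2025-12-13, which is between those dates.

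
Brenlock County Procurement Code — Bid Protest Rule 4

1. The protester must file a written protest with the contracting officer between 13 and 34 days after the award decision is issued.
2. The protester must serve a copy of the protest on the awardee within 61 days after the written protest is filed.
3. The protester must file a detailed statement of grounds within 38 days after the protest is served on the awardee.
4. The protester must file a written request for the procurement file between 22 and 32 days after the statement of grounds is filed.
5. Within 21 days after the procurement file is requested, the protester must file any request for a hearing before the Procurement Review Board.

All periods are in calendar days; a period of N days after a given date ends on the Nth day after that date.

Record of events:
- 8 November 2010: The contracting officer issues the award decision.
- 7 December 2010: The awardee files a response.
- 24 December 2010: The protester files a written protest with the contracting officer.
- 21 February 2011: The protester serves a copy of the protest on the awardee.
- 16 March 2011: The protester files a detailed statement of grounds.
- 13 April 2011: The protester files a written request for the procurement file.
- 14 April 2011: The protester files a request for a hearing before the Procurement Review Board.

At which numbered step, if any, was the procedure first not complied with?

Step 1

Step 1: the window is 13–34 days after 8 November 2010 (when the award decision is issued), so 21 November 2010 through 12 December 2010; done 24 December 2010 — 12 days after the window closed.
No need to go further; step 1 was not satisfied.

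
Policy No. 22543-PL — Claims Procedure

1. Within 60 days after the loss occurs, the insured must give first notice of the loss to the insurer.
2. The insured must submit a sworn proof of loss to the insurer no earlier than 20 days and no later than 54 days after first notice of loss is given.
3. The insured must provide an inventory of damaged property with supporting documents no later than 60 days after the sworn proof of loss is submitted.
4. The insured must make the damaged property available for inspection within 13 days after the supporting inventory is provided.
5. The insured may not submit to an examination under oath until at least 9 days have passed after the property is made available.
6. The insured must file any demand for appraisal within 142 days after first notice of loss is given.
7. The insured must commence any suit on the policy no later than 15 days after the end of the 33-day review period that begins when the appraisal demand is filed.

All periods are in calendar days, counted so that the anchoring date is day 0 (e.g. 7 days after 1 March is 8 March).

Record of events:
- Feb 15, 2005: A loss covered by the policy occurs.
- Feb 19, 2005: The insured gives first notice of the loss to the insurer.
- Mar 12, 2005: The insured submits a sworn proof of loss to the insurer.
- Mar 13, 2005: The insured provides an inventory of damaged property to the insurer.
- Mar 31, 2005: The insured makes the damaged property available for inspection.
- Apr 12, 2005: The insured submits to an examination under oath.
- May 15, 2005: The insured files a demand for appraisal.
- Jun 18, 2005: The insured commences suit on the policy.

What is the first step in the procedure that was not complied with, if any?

Step 1: 60 days after Feb 15, 2005 (when the loss occurs) is Apr 16, 2005; completed Feb 19, 2005, before the deadline.
Step 2: the window is 20–54 days after Feb 19, 2005 (when first notice of loss is given), so Mar 11, 2005 through Apr 14, 2005; done Mar 12, 2005, which is between those dates.
Step 3: 60 days after Mar 12, 2005 (when the sworn proof of loss is submitted) is May 11, 2005; Mar 13, 2005 is within that limit.
Step 4: 13 days after Mar 13, 2005 (when the supporting inventory is provided) is Mar 26, 2005; done Mar 31, 2005 — 5 days late.

Step 4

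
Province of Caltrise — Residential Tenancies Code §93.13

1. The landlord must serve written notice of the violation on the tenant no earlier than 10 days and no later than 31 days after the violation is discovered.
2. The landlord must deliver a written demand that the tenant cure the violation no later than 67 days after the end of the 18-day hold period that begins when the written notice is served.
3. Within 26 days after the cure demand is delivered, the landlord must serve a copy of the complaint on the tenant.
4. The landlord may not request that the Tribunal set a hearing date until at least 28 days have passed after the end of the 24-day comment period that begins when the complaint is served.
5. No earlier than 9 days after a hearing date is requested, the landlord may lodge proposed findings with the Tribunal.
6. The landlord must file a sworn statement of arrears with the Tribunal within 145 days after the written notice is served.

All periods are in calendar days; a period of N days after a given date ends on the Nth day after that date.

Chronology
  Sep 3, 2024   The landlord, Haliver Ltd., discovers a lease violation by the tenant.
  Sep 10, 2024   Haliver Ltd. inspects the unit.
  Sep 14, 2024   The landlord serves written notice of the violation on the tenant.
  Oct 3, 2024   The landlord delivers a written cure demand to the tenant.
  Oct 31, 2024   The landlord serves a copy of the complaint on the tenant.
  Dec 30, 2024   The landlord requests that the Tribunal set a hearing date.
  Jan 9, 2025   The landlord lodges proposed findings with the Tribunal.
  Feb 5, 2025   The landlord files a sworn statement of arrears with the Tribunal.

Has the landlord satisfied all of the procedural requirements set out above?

Step 1 — 10 and 31 days from Sep 3, 2024 (when the violation is discovered) are Sep 13, 2024 and Oct 4, 2024 respectively; done Sep 14, 2024 — within the window.
Step 2 — counting 67 days from Oct 2, 2024 (end of the 18-day hold period, which began when the written notice is served on Sep 14, 2024) gives a deadline of Dec 8, 2024; completed Oct 3, 2024, before the deadline.
Step 3 — counting 26 days from Oct 3, 2024 (when the cure demand is delivered) gives a deadline of Oct 29, 2024; Oct 31, 2024 misses that deadline by 2 days.
Later steps need not be reached.

No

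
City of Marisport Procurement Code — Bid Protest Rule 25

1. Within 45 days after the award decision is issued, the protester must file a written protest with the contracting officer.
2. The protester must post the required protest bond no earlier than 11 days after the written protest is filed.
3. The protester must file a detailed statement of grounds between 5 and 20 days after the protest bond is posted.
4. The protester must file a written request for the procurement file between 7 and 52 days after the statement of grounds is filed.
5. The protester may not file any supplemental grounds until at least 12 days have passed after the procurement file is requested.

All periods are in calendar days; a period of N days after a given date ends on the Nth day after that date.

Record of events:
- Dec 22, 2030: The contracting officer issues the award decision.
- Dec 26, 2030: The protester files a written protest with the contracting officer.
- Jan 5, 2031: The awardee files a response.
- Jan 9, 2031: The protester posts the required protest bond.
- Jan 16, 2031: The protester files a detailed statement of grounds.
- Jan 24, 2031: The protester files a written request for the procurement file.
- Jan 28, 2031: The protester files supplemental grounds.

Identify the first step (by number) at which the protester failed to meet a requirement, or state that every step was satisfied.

(1) due by Dec 22, 2030 + 45 days = Feb 5, 2031; done Dec 26, 2030 — timely.
(2) permitted from Dec 26, 2030 + 11 days = Jan 6, 2031 onward; done Jan 9, 2031, after the minimum wait.
(3) the permitted window runs from Jan 9, 2031 + 5 = Jan 14, 2031 to Jan 9, 2031 + 20 = Jan 29, 2031; Jan 16, 2031 falls inside that range.
(4) the permitted window runs from Jan 16, 2031 + 7 = Jan 23, 2031 to Jan 16, 2031 + 52 = Mar 9, 2031; done Jan 24, 2031, which is between those dates.
(5) permitted from Jan 24, 2031 + 12 days = Feb 5, 2031 onward; done Jan 28, 2031 — 8 days too early.

Step 5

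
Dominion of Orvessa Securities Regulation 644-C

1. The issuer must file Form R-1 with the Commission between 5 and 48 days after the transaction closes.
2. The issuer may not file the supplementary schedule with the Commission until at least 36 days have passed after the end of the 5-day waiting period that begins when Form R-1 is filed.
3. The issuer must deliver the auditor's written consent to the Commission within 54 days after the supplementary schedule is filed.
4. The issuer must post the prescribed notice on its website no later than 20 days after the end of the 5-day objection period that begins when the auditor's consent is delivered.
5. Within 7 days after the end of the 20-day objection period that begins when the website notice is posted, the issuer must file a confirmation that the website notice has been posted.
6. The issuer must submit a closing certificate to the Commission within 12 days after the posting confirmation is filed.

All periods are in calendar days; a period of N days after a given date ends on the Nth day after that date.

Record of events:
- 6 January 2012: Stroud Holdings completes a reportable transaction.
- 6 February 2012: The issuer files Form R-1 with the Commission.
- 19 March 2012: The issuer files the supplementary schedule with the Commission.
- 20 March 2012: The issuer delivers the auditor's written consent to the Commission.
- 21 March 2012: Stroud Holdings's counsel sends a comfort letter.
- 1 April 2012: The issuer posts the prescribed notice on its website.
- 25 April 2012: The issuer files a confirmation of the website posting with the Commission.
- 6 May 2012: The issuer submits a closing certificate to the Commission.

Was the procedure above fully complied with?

Step 1: the window is 5–48 days after 6 January 2012 (when the transaction closes), so 11 January 2012 through 23 February 2012; 6 February 2012 falls inside that range.
Step 2: the earliest permitted date is 36 days after 11 February 2012 (end of the 5-day waiting period, which began when Form R-1 is filed on 6 February 2012), i.e. 18 March 2012; done 19 March 2012, after the minimum wait.
Step 3: 54 days after 19 March 2012 (when the supplementary schedule is filed) is 12 May 2012; done 20 March 2012 — timely.
Step 4: 20 days after 25 March 2012 (end of the 5-day objection period, which began when the auditor's consent is delivered on 20 March 2012) is 14 April 2012; 1 April 2012 is within that limit.
Step 5: 7 days after 21 April 2012 (end of the 20-day objection period, which began when the website notice is posted on 1 April 2012) is 28 April 2012; completed 25 April 2012, before the deadline.
Step 6: 12 days after 25 April 2012 (when the posting confirmation is filed) is 7 May 2012; done 6 May 2012 — timely.

Yes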